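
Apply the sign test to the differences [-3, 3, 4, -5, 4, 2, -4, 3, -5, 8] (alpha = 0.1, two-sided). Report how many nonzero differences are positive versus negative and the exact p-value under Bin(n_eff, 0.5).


Step 1: Discard zero differences. Original n = 10; n_eff = number of nonzero differences = 10.
Nonzero differences (with sign): -3, +3, +4, -5, +4, +2, -4, +3, -5, +8
Step 2: Count signs: positive = 6, negative = 4.
Step 3: Under H0: P(positive) = 0.5, so the number of positives S ~ Bin(10, 0.5).
Step 4: Two-sided exact p-value = sum of Bin(10,0.5) probabilities at or below the observed probability = 0.753906.
Step 5: alpha = 0.1. fail to reject H0.

n_eff = 10, pos = 6, neg = 4, p = 0.753906, fail to reject H0.


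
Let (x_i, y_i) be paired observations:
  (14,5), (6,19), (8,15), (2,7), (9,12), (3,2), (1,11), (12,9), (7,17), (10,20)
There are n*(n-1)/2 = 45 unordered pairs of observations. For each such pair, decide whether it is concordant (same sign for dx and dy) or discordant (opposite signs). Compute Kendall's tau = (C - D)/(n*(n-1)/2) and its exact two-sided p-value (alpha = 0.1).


Step 1: Enumerate the 45 unordered pairs (i,j) with i<j and classify each by sign(x_j-x_i) * sign(y_j-y_i).
  (1,2):dx=-8,dy=+14->D; (1,3):dx=-6,dy=+10->D; (1,4):dx=-12,dy=+2->D; (1,5):dx=-5,dy=+7->D
  (1,6):dx=-11,dy=-3->C; (1,7):dx=-13,dy=+6->D; (1,8):dx=-2,dy=+4->D; (1,9):dx=-7,dy=+12->D
  (1,10):dx=-4,dy=+15->D; (2,3):dx=+2,dy=-4->D; (2,4):dx=-4,dy=-12->C; (2,5):dx=+3,dy=-7->D
  (2,6):dx=-3,dy=-17->C; (2,7):dx=-5,dy=-8->C; (2,8):dx=+6,dy=-10->D; (2,9):dx=+1,dy=-2->D
  (2,10):dx=+4,dy=+1->C; (3,4):dx=-6,dy=-8->C; (3,5):dx=+1,dy=-3->D; (3,6):dx=-5,dy=-13->C
  (3,7):dx=-7,dy=-4->C; (3,8):dx=+4,dy=-6->D; (3,9):dx=-1,dy=+2->D; (3,10):dx=+2,dy=+5->C
  (4,5):dx=+7,dy=+5->C; (4,6):dx=+1,dy=-5->D; (4,7):dx=-1,dy=+4->D; (4,8):dx=+10,dy=+2->C
  (4,9):dx=+5,dy=+10->C; (4,10):dx=+8,dy=+13->C; (5,6):dx=-6,dy=-10->C; (5,7):dx=-8,dy=-1->C
  (5,8):dx=+3,dy=-3->D; (5,9):dx=-2,dy=+5->D; (5,10):dx=+1,dy=+8->C; (6,7):dx=-2,dy=+9->D
  (6,8):dx=+9,dy=+7->C; (6,9):dx=+4,dy=+15->C; (6,10):dx=+7,dy=+18->C; (7,8):dx=+11,dy=-2->D
  (7,9):dx=+6,dy=+6->C; (7,10):dx=+9,dy=+9->C; (8,9):dx=-5,dy=+8->D; (8,10):dx=-2,dy=+11->D
  (9,10):dx=+3,dy=+3->C
Step 2: C = 22, D = 23, total pairs = 45.
Step 3: tau = (C - D)/(n(n-1)/2) = (22 - 23)/45 = -0.022222.
Step 4: Exact two-sided p-value (enumerate n! = 3628800 permutations of y under H0): p = 1.000000.
Step 5: alpha = 0.1. fail to reject H0.

tau_b = -0.0222 (C=22, D=23), p = 1.000000, fail to reject H0.


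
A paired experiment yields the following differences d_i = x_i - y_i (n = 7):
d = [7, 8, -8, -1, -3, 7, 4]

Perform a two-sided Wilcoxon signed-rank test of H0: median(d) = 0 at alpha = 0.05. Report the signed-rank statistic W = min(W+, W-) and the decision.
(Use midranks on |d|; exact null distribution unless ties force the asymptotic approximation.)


Step 1: Drop any zero differences (none here) and take |d_i|.
|d| = [7, 8, 8, 1, 3, 7, 4]
Step 2: Midrank |d_i| (ties get averaged ranks).
ranks: |7|->4.5, |8|->6.5, |8|->6.5, |1|->1, |3|->2, |7|->4.5, |4|->3
Step 3: Attach original signs; sum ranks with positive sign and with negative sign.
W+ = 4.5 + 6.5 + 4.5 + 3 = 18.5
W- = 6.5 + 1 + 2 = 9.5
(Check: W+ + W- = 28 should equal n(n+1)/2 = 28.)
Step 4: Test statistic W = min(W+, W-) = 9.5.
Step 5: Ties in |d|, so use the tie-corrected normal approximation.
        E[W] = n(n+1)/4 = 7*8/4 = 14.
        Tie groups: |d|=7 (t=2), |d|=8 (t=2); sum(t^3 - t) = 12.
        Var[W] = n(n+1)(2n+1)/24 - sum(t^3-t)/48 = 840/24 - 12/48 = 34.75.
        z = (W - E[W]) / sqrt(Var[W]) = (9.5 - 14) / 5.8949 = -0.7634.
        Two-sided p = 2*Phi(z) = 0.445243.
Step 6: alpha = 0.05. fail to reject H0.

W+ = 18.5, W- = 9.5, W = min = 9.5, p = 0.445243, fail to reject H0.


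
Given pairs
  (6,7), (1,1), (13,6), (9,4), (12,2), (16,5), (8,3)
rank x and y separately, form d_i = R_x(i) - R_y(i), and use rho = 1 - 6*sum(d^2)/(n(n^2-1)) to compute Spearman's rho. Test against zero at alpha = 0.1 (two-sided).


Step 1: Rank x and y separately (midranks; no ties here).
rank(x): 6->2, 1->1, 13->6, 9->4, 12->5, 16->7, 8->3
rank(y): 7->7, 1->1, 6->6, 4->4, 2->2, 5->5, 3->3
Step 2: d_i = R_x(i) - R_y(i); compute d_i^2.
  (2-7)^2=25, (1-1)^2=0, (6-6)^2=0, (4-4)^2=0, (5-2)^2=9, (7-5)^2=4, (3-3)^2=0
sum(d^2) = 38.
Step 3: rho = 1 - 6*38 / (7*(7^2 - 1)) = 1 - 228/336 = 0.321429.
Step 4: Under H0, t = rho * sqrt((n-2)/(1-rho^2)) = 0.7590 ~ t(5).
Step 5: Two-sided p-value from the t-distribution with 5 df = 0.482072.
Step 6: alpha = 0.1. fail to reject H0.

rho = 0.3214, p = 0.482072, fail to reject H0 at alpha = 0.1.


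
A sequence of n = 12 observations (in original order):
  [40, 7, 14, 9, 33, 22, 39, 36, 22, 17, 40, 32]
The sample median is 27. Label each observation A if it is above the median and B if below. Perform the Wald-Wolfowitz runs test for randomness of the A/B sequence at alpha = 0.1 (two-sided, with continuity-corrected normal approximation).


Step 1: Compute median = 27; label A = above, B = below.
Labels in order: ABBBABAABBAA  (n_A = 6, n_B = 6)
Step 2: Count runs R = 7.
Step 3: Under H0 (random ordering), E[R] = 2*n_A*n_B/(n_A+n_B) + 1 = 2*6*6/12 + 1 = 7.0000.
        Var[R] = 2*n_A*n_B*(2*n_A*n_B - n_A - n_B) / ((n_A+n_B)^2 * (n_A+n_B-1)) = 4320/1584 = 2.7273.
        SD[R] = 1.6514.
Step 4: R = E[R], so z = 0 with no continuity correction.
Step 5: Two-sided p-value via normal approximation = 2*(1 - Phi(|z|)) = 1.000000.
Step 6: alpha = 0.1. fail to reject H0.

R = 7, z = 0.0000, p = 1.000000, fail to reject H0.


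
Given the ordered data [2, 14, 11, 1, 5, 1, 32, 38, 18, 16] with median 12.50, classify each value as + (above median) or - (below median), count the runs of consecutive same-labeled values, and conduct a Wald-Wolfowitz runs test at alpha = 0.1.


Step 1: Compute median = 12.50; label A = above, B = below.
Labels in order: BABBBBAAAA  (n_A = 5, n_B = 5)
Step 2: Count runs R = 4.
Step 3: Under H0 (random ordering), E[R] = 2*n_A*n_B/(n_A+n_B) + 1 = 2*5*5/10 + 1 = 6.0000.
        Var[R] = 2*n_A*n_B*(2*n_A*n_B - n_A - n_B) / ((n_A+n_B)^2 * (n_A+n_B-1)) = 2000/900 = 2.2222.
        SD[R] = 1.4907.
Step 4: Continuity-corrected z = (R + 0.5 - E[R]) / SD[R] = (4 + 0.5 - 6.0000) / 1.4907 = -1.0062.
Step 5: Two-sided p-value via normal approximation = 2*(1 - Phi(|z|)) = 0.314305.
Step 6: alpha = 0.1. fail to reject H0.

R = 4, z = -1.0062, p = 0.314305, fail to reject H0.


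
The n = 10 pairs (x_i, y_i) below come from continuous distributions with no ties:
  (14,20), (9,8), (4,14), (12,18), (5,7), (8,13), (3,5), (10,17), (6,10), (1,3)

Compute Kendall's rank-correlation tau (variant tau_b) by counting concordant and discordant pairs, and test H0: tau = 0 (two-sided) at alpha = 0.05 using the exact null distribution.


Step 1: Enumerate the 45 unordered pairs (i,j) with i<j and classify each by sign(x_j-x_i) * sign(y_j-y_i).
  (1,2):dx=-5,dy=-12->C; (1,3):dx=-10,dy=-6->C; (1,4):dx=-2,dy=-2->C; (1,5):dx=-9,dy=-13->C
  (1,6):dx=-6,dy=-7->C; (1,7):dx=-11,dy=-15->C; (1,8):dx=-4,dy=-3->C; (1,9):dx=-8,dy=-10->C
  (1,10):dx=-13,dy=-17->C; (2,3):dx=-5,dy=+6->D; (2,4):dx=+3,dy=+10->C; (2,5):dx=-4,dy=-1->C
  (2,6):dx=-1,dy=+5->D; (2,7):dx=-6,dy=-3->C; (2,8):dx=+1,dy=+9->C; (2,9):dx=-3,dy=+2->D
  (2,10):dx=-8,dy=-5->C; (3,4):dx=+8,dy=+4->C; (3,5):dx=+1,dy=-7->D; (3,6):dx=+4,dy=-1->D
  (3,7):dx=-1,dy=-9->C; (3,8):dx=+6,dy=+3->C; (3,9):dx=+2,dy=-4->D; (3,10):dx=-3,dy=-11->C
  (4,5):dx=-7,dy=-11->C; (4,6):dx=-4,dy=-5->C; (4,7):dx=-9,dy=-13->C; (4,8):dx=-2,dy=-1->C
  (4,9):dx=-6,dy=-8->C; (4,10):dx=-11,dy=-15->C; (5,6):dx=+3,dy=+6->C; (5,7):dx=-2,dy=-2->C
  (5,8):dx=+5,dy=+10->C; (5,9):dx=+1,dy=+3->C; (5,10):dx=-4,dy=-4->C; (6,7):dx=-5,dy=-8->C
  (6,8):dx=+2,dy=+4->C; (6,9):dx=-2,dy=-3->C; (6,10):dx=-7,dy=-10->C; (7,8):dx=+7,dy=+12->C
  (7,9):dx=+3,dy=+5->C; (7,10):dx=-2,dy=-2->C; (8,9):dx=-4,dy=-7->C; (8,10):dx=-9,dy=-14->C
  (9,10):dx=-5,dy=-7->C
Step 2: C = 39, D = 6, total pairs = 45.
Step 3: tau = (C - D)/(n(n-1)/2) = (39 - 6)/45 = 0.733333.
Step 4: Exact two-sided p-value (enumerate n! = 3628800 permutations of y under H0): p = 0.002213.
Step 5: alpha = 0.05. reject H0.

tau_b = 0.7333 (C=39, D=6), p = 0.002213, reject H0.


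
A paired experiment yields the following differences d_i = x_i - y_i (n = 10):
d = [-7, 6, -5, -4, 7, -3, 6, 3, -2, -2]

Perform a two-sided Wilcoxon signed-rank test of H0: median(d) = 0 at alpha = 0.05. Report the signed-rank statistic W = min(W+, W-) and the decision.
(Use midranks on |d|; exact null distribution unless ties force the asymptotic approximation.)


Step 1: Drop any zero differences (none here) and take |d_i|.
|d| = [7, 6, 5, 4, 7, 3, 6, 3, 2, 2]
Step 2: Midrank |d_i| (ties get averaged ranks).
ranks: |7|->9.5, |6|->7.5, |5|->6, |4|->5, |7|->9.5, |3|->3.5, |6|->7.5, |3|->3.5, |2|->1.5, |2|->1.5
Step 3: Attach original signs; sum ranks with positive sign and with negative sign.
W+ = 7.5 + 9.5 + 7.5 + 3.5 = 28
W- = 9.5 + 6 + 5 + 3.5 + 1.5 + 1.5 = 27
(Check: W+ + W- = 55 should equal n(n+1)/2 = 55.)
Step 4: Test statistic W = min(W+, W-) = 27.
Step 5: Ties in |d|, so use the tie-corrected normal approximation.
        E[W] = n(n+1)/4 = 10*11/4 = 27.5.
        Tie groups: |d|=2 (t=2), |d|=3 (t=2), |d|=6 (t=2), |d|=7 (t=2); sum(t^3 - t) = 24.
        Var[W] = n(n+1)(2n+1)/24 - sum(t^3-t)/48 = 2310/24 - 24/48 = 95.75.
        z = (W - E[W]) / sqrt(Var[W]) = (27 - 27.5) / 9.7852 = -0.0511.
        Two-sided p = 2*Phi(z) = 0.959248.
Step 6: alpha = 0.05. fail to reject H0.

W+ = 28, W- = 27, W = min = 27, p = 0.959248, fail to reject H0.


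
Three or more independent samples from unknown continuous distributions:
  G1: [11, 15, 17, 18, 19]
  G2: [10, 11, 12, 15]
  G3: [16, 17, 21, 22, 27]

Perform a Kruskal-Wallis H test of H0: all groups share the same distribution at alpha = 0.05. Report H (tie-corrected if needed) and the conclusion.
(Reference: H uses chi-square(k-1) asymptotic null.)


Step 1: Combine all N = 14 observations and assign midranks.
sorted (value, group, rank): (10,G2,1), (11,G1,2.5), (11,G2,2.5), (12,G2,4), (15,G1,5.5), (15,G2,5.5), (16,G3,7), (17,G1,8.5), (17,G3,8.5), (18,G1,10), (19,G1,11), (21,G3,12), (22,G3,13), (27,G3,14)
Step 2: Sum ranks within each group.
R_1 = 37.5 (n_1 = 5)
R_2 = 13 (n_2 = 4)
R_3 = 54.5 (n_3 = 5)
Step 3: H = 12/(N(N+1)) * sum(R_i^2/n_i) - 3(N+1)
     = 12/(14*15) * (37.5^2/5 + 13^2/4 + 54.5^2/5) - 3*15
     = 0.057143 * 917.55 - 45
     = 7.431429.
Step 4: Ties present; correction factor C = 1 - 18/(14^3 - 14) = 0.993407. Corrected H = 7.431429 / 0.993407 = 7.480752.
Step 5: Under H0, H ~ chi^2(2); p-value = 0.023745.
Step 6: alpha = 0.05. reject H0.

H = 7.4808, df = 2, p = 0.023745, reject H0.


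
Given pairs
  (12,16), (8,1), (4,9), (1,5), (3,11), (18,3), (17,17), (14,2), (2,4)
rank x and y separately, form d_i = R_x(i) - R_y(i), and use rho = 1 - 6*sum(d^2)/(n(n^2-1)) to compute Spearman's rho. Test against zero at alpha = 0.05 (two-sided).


Step 1: Rank x and y separately (midranks; no ties here).
rank(x): 12->6, 8->5, 4->4, 1->1, 3->3, 18->9, 17->8, 14->7, 2->2
rank(y): 16->8, 1->1, 9->6, 5->5, 11->7, 3->3, 17->9, 2->2, 4->4
Step 2: d_i = R_x(i) - R_y(i); compute d_i^2.
  (6-8)^2=4, (5-1)^2=16, (4-6)^2=4, (1-5)^2=16, (3-7)^2=16, (9-3)^2=36, (8-9)^2=1, (7-2)^2=25, (2-4)^2=4
sum(d^2) = 122.
Step 3: rho = 1 - 6*122 / (9*(9^2 - 1)) = 1 - 732/720 = -0.016667.
Step 4: Under H0, t = rho * sqrt((n-2)/(1-rho^2)) = -0.0441 ~ t(7).
Step 5: Two-sided p-value from the t-distribution with 7 df = 0.966055.
Step 6: alpha = 0.05. fail to reject H0.

rho = -0.0167, p = 0.966055, fail to reject H0 at alpha = 0.05.


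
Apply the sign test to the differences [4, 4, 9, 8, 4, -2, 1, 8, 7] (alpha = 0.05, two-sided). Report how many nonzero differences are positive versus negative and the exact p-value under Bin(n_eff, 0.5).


Step 1: Discard zero differences. Original n = 9; n_eff = number of nonzero differences = 9.
Nonzero differences (with sign): +4, +4, +9, +8, +4, -2, +1, +8, +7
Step 2: Count signs: positive = 8, negative = 1.
Step 3: Under H0: P(positive) = 0.5, so the number of positives S ~ Bin(9, 0.5).
Step 4: Two-sided exact p-value = sum of Bin(9,0.5) probabilities at or below the observed probability = 0.039062.
Step 5: alpha = 0.05. reject H0.

n_eff = 9, pos = 8, neg = 1, p = 0.039062, reject H0.


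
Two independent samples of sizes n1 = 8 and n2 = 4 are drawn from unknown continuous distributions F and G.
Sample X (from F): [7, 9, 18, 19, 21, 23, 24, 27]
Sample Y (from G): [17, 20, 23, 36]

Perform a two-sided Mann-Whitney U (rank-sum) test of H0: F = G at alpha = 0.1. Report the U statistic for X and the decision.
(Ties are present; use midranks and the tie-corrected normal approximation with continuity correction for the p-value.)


Step 1: Combine and sort all 12 observations; assign midranks.
sorted (value, group): (7,X), (9,X), (17,Y), (18,X), (19,X), (20,Y), (21,X), (23,X), (23,Y), (24,X), (27,X), (36,Y)
ranks: 7->1, 9->2, 17->3, 18->4, 19->5, 20->6, 21->7, 23->8.5, 23->8.5, 24->10, 27->11, 36->12
Step 2: Rank sum for X: R1 = 1 + 2 + 4 + 5 + 7 + 8.5 + 10 + 11 = 48.5.
Step 3: U_X = R1 - n1(n1+1)/2 = 48.5 - 8*9/2 = 48.5 - 36 = 12.5.
       U_Y = n1*n2 - U_X = 32 - 12.5 = 19.5.
Step 4: Ties are present, so use the tie-corrected normal approximation (with continuity correction) for the p-value.
Step 5: p-value = 0.609759; compare to alpha = 0.1. fail to reject H0.

U_X = 12.5, p = 0.609759, fail to reject H0 at alpha = 0.1.


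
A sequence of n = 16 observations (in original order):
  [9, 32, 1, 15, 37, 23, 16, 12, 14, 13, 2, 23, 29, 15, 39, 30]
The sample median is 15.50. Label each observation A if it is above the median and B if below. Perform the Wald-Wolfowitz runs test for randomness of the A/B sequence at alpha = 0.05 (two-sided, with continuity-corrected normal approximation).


Step 1: Compute median = 15.50; label A = above, B = below.
Labels in order: BABBAAABBBBAABAA  (n_A = 8, n_B = 8)
Step 2: Count runs R = 8.
Step 3: Under H0 (random ordering), E[R] = 2*n_A*n_B/(n_A+n_B) + 1 = 2*8*8/16 + 1 = 9.0000.
        Var[R] = 2*n_A*n_B*(2*n_A*n_B - n_A - n_B) / ((n_A+n_B)^2 * (n_A+n_B-1)) = 14336/3840 = 3.7333.
        SD[R] = 1.9322.
Step 4: Continuity-corrected z = (R + 0.5 - E[R]) / SD[R] = (8 + 0.5 - 9.0000) / 1.9322 = -0.2588.
Step 5: Two-sided p-value via normal approximation = 2*(1 - Phi(|z|)) = 0.795809.
Step 6: alpha = 0.05. fail to reject H0.

R = 8, z = -0.2588, p = 0.795809, fail to reject H0.


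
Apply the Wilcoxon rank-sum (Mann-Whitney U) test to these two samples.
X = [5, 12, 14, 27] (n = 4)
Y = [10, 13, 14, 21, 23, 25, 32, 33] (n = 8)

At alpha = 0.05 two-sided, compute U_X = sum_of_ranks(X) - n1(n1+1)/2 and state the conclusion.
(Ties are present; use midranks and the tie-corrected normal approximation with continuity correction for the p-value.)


Step 1: Combine and sort all 12 observations; assign midranks.
sorted (value, group): (5,X), (10,Y), (12,X), (13,Y), (14,X), (14,Y), (21,Y), (23,Y), (25,Y), (27,X), (32,Y), (33,Y)
ranks: 5->1, 10->2, 12->3, 13->4, 14->5.5, 14->5.5, 21->7, 23->8, 25->9, 27->10, 32->11, 33->12
Step 2: Rank sum for X: R1 = 1 + 3 + 5.5 + 10 = 19.5.
Step 3: U_X = R1 - n1(n1+1)/2 = 19.5 - 4*5/2 = 19.5 - 10 = 9.5.
       U_Y = n1*n2 - U_X = 32 - 9.5 = 22.5.
Step 4: Ties are present, so use the tie-corrected normal approximation (with continuity correction) for the p-value.
Step 5: p-value = 0.307332; compare to alpha = 0.05. fail to reject H0.

U_X = 9.5, p = 0.307332, fail to reject H0 at alpha = 0.05.


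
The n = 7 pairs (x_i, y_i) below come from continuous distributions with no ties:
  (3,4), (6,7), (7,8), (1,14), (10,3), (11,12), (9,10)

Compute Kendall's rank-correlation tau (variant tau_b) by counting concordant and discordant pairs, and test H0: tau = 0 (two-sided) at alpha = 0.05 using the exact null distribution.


Step 1: Enumerate the 21 unordered pairs (i,j) with i<j and classify each by sign(x_j-x_i) * sign(y_j-y_i).
  (1,2):dx=+3,dy=+3->C; (1,3):dx=+4,dy=+4->C; (1,4):dx=-2,dy=+10->D; (1,5):dx=+7,dy=-1->D
  (1,6):dx=+8,dy=+8->C; (1,7):dx=+6,dy=+6->C; (2,3):dx=+1,dy=+1->C; (2,4):dx=-5,dy=+7->D
  (2,5):dx=+4,dy=-4->D; (2,6):dx=+5,dy=+5->C; (2,7):dx=+3,dy=+3->C; (3,4):dx=-6,dy=+6->D
  (3,5):dx=+3,dy=-5->D; (3,6):dx=+4,dy=+4->C; (3,7):dx=+2,dy=+2->C; (4,5):dx=+9,dy=-11->D
  (4,6):dx=+10,dy=-2->D; (4,7):dx=+8,dy=-4->D; (5,6):dx=+1,dy=+9->C; (5,7):dx=-1,dy=+7->D
  (6,7):dx=-2,dy=-2->C
Step 2: C = 11, D = 10, total pairs = 21.
Step 3: tau = (C - D)/(n(n-1)/2) = (11 - 10)/21 = 0.047619.
Step 4: Exact two-sided p-value (enumerate n! = 5040 permutations of y under H0): p = 1.000000.
Step 5: alpha = 0.05. fail to reject H0.

tau_b = 0.0476 (C=11, D=10), p = 1.000000, fail to reject H0.


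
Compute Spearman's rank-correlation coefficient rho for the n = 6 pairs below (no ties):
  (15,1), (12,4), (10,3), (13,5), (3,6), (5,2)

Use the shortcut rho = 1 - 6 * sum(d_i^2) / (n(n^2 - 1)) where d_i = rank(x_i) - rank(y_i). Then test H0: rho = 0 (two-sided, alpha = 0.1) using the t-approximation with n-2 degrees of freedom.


Step 1: Rank x and y separately (midranks; no ties here).
rank(x): 15->6, 12->4, 10->3, 13->5, 3->1, 5->2
rank(y): 1->1, 4->4, 3->3, 5->5, 6->6, 2->2
Step 2: d_i = R_x(i) - R_y(i); compute d_i^2.
  (6-1)^2=25, (4-4)^2=0, (3-3)^2=0, (5-5)^2=0, (1-6)^2=25, (2-2)^2=0
sum(d^2) = 50.
Step 3: rho = 1 - 6*50 / (6*(6^2 - 1)) = 1 - 300/210 = -0.428571.
Step 4: Under H0, t = rho * sqrt((n-2)/(1-rho^2)) = -0.9487 ~ t(4).
Step 5: Two-sided p-value from the t-distribution with 4 df = 0.396501.
Step 6: alpha = 0.1. fail to reject H0.

rho = -0.4286, p = 0.396501, fail to reject H0 at alpha = 0.1.


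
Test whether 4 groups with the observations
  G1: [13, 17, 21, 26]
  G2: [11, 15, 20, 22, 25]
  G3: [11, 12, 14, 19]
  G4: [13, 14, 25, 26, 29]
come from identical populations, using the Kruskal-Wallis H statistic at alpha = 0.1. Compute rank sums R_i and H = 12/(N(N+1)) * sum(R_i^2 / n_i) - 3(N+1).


Step 1: Combine all N = 18 observations and assign midranks.
sorted (value, group, rank): (11,G2,1.5), (11,G3,1.5), (12,G3,3), (13,G1,4.5), (13,G4,4.5), (14,G3,6.5), (14,G4,6.5), (15,G2,8), (17,G1,9), (19,G3,10), (20,G2,11), (21,G1,12), (22,G2,13), (25,G2,14.5), (25,G4,14.5), (26,G1,16.5), (26,G4,16.5), (29,G4,18)
Step 2: Sum ranks within each group.
R_1 = 42 (n_1 = 4)
R_2 = 48 (n_2 = 5)
R_3 = 21 (n_3 = 4)
R_4 = 60 (n_4 = 5)
Step 3: H = 12/(N(N+1)) * sum(R_i^2/n_i) - 3(N+1)
     = 12/(18*19) * (42^2/4 + 48^2/5 + 21^2/4 + 60^2/5) - 3*19
     = 0.035088 * 1732.05 - 57
     = 3.773684.
Step 4: Ties present; correction factor C = 1 - 30/(18^3 - 18) = 0.994840. Corrected H = 3.773684 / 0.994840 = 3.793257.
Step 5: Under H0, H ~ chi^2(3); p-value = 0.284671.
Step 6: alpha = 0.1. fail to reject H0.

H = 3.7933, df = 3, p = 0.284671, fail to reject H0.


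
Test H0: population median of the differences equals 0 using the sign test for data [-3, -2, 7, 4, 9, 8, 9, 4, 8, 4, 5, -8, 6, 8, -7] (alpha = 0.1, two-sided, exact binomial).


Step 1: Discard zero differences. Original n = 15; n_eff = number of nonzero differences = 15.
Nonzero differences (with sign): -3, -2, +7, +4, +9, +8, +9, +4, +8, +4, +5, -8, +6, +8, -7
Step 2: Count signs: positive = 11, negative = 4.
Step 3: Under H0: P(positive) = 0.5, so the number of positives S ~ Bin(15, 0.5).
Step 4: Two-sided exact p-value = sum of Bin(15,0.5) probabilities at or below the observed probability = 0.118469.
Step 5: alpha = 0.1. fail to reject H0.

n_eff = 15, pos = 11, neg = 4, p = 0.118469, fail to reject H0.


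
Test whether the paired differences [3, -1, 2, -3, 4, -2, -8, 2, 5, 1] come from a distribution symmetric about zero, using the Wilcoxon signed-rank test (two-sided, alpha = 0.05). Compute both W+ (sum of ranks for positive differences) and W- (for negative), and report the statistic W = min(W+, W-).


Step 1: Drop any zero differences (none here) and take |d_i|.
|d| = [3, 1, 2, 3, 4, 2, 8, 2, 5, 1]
Step 2: Midrank |d_i| (ties get averaged ranks).
ranks: |3|->6.5, |1|->1.5, |2|->4, |3|->6.5, |4|->8, |2|->4, |8|->10, |2|->4, |5|->9, |1|->1.5
Step 3: Attach original signs; sum ranks with positive sign and with negative sign.
W+ = 6.5 + 4 + 8 + 4 + 9 + 1.5 = 33
W- = 1.5 + 6.5 + 4 + 10 = 22
(Check: W+ + W- = 55 should equal n(n+1)/2 = 55.)
Step 4: Test statistic W = min(W+, W-) = 22.
Step 5: Ties in |d|, so use the tie-corrected normal approximation.
        E[W] = n(n+1)/4 = 10*11/4 = 27.5.
        Tie groups: |d|=1 (t=2), |d|=2 (t=3), |d|=3 (t=2); sum(t^3 - t) = 36.
        Var[W] = n(n+1)(2n+1)/24 - sum(t^3-t)/48 = 2310/24 - 36/48 = 95.5.
        z = (W - E[W]) / sqrt(Var[W]) = (22 - 27.5) / 9.7724 = -0.5628.
        Two-sided p = 2*Phi(z) = 0.573565.
Step 6: alpha = 0.05. fail to reject H0.

W+ = 33, W- = 22, W = min = 22, p = 0.573565, fail to reject H0.


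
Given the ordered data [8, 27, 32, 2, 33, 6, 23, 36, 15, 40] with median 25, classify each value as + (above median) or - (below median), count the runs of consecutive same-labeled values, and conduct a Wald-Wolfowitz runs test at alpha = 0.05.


Step 1: Compute median = 25; label A = above, B = below.
Labels in order: BAABABBABA  (n_A = 5, n_B = 5)
Step 2: Count runs R = 8.
Step 3: Under H0 (random ordering), E[R] = 2*n_A*n_B/(n_A+n_B) + 1 = 2*5*5/10 + 1 = 6.0000.
        Var[R] = 2*n_A*n_B*(2*n_A*n_B - n_A - n_B) / ((n_A+n_B)^2 * (n_A+n_B-1)) = 2000/900 = 2.2222.
        SD[R] = 1.4907.
Step 4: Continuity-corrected z = (R - 0.5 - E[R]) / SD[R] = (8 - 0.5 - 6.0000) / 1.4907 = 1.0062.
Step 5: Two-sided p-value via normal approximation = 2*(1 - Phi(|z|)) = 0.314305.
Step 6: alpha = 0.05. fail to reject H0.

R = 8, z = 1.0062, p = 0.314305, fail to reject H0.


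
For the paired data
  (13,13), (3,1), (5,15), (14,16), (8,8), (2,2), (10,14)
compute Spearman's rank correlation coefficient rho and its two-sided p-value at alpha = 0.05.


Step 1: Rank x and y separately (midranks; no ties here).
rank(x): 13->6, 3->2, 5->3, 14->7, 8->4, 2->1, 10->5
rank(y): 13->4, 1->1, 15->6, 16->7, 8->3, 2->2, 14->5
Step 2: d_i = R_x(i) - R_y(i); compute d_i^2.
  (6-4)^2=4, (2-1)^2=1, (3-6)^2=9, (7-7)^2=0, (4-3)^2=1, (1-2)^2=1, (5-5)^2=0
sum(d^2) = 16.
Step 3: rho = 1 - 6*16 / (7*(7^2 - 1)) = 1 - 96/336 = 0.714286.
Step 4: Under H0, t = rho * sqrt((n-2)/(1-rho^2)) = 2.2822 ~ t(5).
Step 5: Two-sided p-value from the t-distribution with 5 df = 0.071344.
Step 6: alpha = 0.05. fail to reject H0.

rho = 0.7143, p = 0.071344, fail to reject H0 at alpha = 0.05.


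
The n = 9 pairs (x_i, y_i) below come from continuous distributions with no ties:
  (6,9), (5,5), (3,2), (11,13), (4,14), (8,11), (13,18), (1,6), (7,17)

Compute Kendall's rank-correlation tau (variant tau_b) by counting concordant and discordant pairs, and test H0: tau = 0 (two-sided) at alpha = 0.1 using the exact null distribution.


Step 1: Enumerate the 36 unordered pairs (i,j) with i<j and classify each by sign(x_j-x_i) * sign(y_j-y_i).
  (1,2):dx=-1,dy=-4->C; (1,3):dx=-3,dy=-7->C; (1,4):dx=+5,dy=+4->C; (1,5):dx=-2,dy=+5->D
  (1,6):dx=+2,dy=+2->C; (1,7):dx=+7,dy=+9->C; (1,8):dx=-5,dy=-3->C; (1,9):dx=+1,dy=+8->C
  (2,3):dx=-2,dy=-3->C; (2,4):dx=+6,dy=+8->C; (2,5):dx=-1,dy=+9->D; (2,6):dx=+3,dy=+6->C
  (2,7):dx=+8,dy=+13->C; (2,8):dx=-4,dy=+1->D; (2,9):dx=+2,dy=+12->C; (3,4):dx=+8,dy=+11->C
  (3,5):dx=+1,dy=+12->C; (3,6):dx=+5,dy=+9->C; (3,7):dx=+10,dy=+16->C; (3,8):dx=-2,dy=+4->D
  (3,9):dx=+4,dy=+15->C; (4,5):dx=-7,dy=+1->D; (4,6):dx=-3,dy=-2->C; (4,7):dx=+2,dy=+5->C
  (4,8):dx=-10,dy=-7->C; (4,9):dx=-4,dy=+4->D; (5,6):dx=+4,dy=-3->D; (5,7):dx=+9,dy=+4->C
  (5,8):dx=-3,dy=-8->C; (5,9):dx=+3,dy=+3->C; (6,7):dx=+5,dy=+7->C; (6,8):dx=-7,dy=-5->C
  (6,9):dx=-1,dy=+6->D; (7,8):dx=-12,dy=-12->C; (7,9):dx=-6,dy=-1->C; (8,9):dx=+6,dy=+11->C
Step 2: C = 28, D = 8, total pairs = 36.
Step 3: tau = (C - D)/(n(n-1)/2) = (28 - 8)/36 = 0.555556.
Step 4: Exact two-sided p-value (enumerate n! = 362880 permutations of y under H0): p = 0.044615.
Step 5: alpha = 0.1. reject H0.

tau_b = 0.5556 (C=28, D=8), p = 0.044615, reject H0.


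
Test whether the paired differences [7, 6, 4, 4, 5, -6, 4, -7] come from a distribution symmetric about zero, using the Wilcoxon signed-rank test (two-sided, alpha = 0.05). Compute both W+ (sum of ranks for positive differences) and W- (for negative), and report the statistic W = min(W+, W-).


Step 1: Drop any zero differences (none here) and take |d_i|.
|d| = [7, 6, 4, 4, 5, 6, 4, 7]
Step 2: Midrank |d_i| (ties get averaged ranks).
ranks: |7|->7.5, |6|->5.5, |4|->2, |4|->2, |5|->4, |6|->5.5, |4|->2, |7|->7.5
Step 3: Attach original signs; sum ranks with positive sign and with negative sign.
W+ = 7.5 + 5.5 + 2 + 2 + 4 + 2 = 23
W- = 5.5 + 7.5 = 13
(Check: W+ + W- = 36 should equal n(n+1)/2 = 36.)
Step 4: Test statistic W = min(W+, W-) = 13.
Step 5: Ties in |d|, so use the tie-corrected normal approximation.
        E[W] = n(n+1)/4 = 8*9/4 = 18.
        Tie groups: |d|=4 (t=3), |d|=6 (t=2), |d|=7 (t=2); sum(t^3 - t) = 36.
        Var[W] = n(n+1)(2n+1)/24 - sum(t^3-t)/48 = 1224/24 - 36/48 = 50.25.
        z = (W - E[W]) / sqrt(Var[W]) = (13 - 18) / 7.0887 = -0.7053.
        Two-sided p = 2*Phi(z) = 0.480595.
Step 6: alpha = 0.05. fail to reject H0.

W+ = 23, W- = 13, W = min = 13, p = 0.480595, fail to reject H0.


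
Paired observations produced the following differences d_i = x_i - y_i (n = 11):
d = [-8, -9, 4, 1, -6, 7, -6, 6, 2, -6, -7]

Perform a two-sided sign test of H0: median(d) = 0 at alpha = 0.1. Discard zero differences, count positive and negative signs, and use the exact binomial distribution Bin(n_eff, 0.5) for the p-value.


Step 1: Discard zero differences. Original n = 11; n_eff = number of nonzero differences = 11.
Nonzero differences (with sign): -8, -9, +4, +1, -6, +7, -6, +6, +2, -6, -7
Step 2: Count signs: positive = 5, negative = 6.
Step 3: Under H0: P(positive) = 0.5, so the number of positives S ~ Bin(11, 0.5).
Step 4: Two-sided exact p-value = sum of Bin(11,0.5) probabilities at or below the observed probability = 1.000000.
Step 5: alpha = 0.1. fail to reject H0.

n_eff = 11, pos = 5, neg = 6, p = 1.000000, fail to reject H0.


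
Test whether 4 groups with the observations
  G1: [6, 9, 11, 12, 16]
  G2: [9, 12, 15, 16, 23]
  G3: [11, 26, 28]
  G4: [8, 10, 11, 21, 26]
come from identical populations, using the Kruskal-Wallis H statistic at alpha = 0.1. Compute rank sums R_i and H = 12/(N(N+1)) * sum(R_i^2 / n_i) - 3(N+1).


Step 1: Combine all N = 18 observations and assign midranks.
sorted (value, group, rank): (6,G1,1), (8,G4,2), (9,G1,3.5), (9,G2,3.5), (10,G4,5), (11,G1,7), (11,G3,7), (11,G4,7), (12,G1,9.5), (12,G2,9.5), (15,G2,11), (16,G1,12.5), (16,G2,12.5), (21,G4,14), (23,G2,15), (26,G3,16.5), (26,G4,16.5), (28,G3,18)
Step 2: Sum ranks within each group.
R_1 = 33.5 (n_1 = 5)
R_2 = 51.5 (n_2 = 5)
R_3 = 41.5 (n_3 = 3)
R_4 = 44.5 (n_4 = 5)
Step 3: H = 12/(N(N+1)) * sum(R_i^2/n_i) - 3(N+1)
     = 12/(18*19) * (33.5^2/5 + 51.5^2/5 + 41.5^2/3 + 44.5^2/5) - 3*19
     = 0.035088 * 1725.03 - 57
     = 3.527485.
Step 4: Ties present; correction factor C = 1 - 48/(18^3 - 18) = 0.991744. Corrected H = 3.527485 / 0.991744 = 3.556851.
Step 5: Under H0, H ~ chi^2(3); p-value = 0.313463.
Step 6: alpha = 0.1. fail to reject H0.

H = 3.5569, df = 3, p = 0.313463, fail to reject H0.


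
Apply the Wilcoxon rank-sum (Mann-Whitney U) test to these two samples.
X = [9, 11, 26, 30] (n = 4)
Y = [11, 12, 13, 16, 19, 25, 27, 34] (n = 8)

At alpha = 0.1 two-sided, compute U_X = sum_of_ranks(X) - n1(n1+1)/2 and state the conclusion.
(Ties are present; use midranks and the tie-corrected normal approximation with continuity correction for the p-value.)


Step 1: Combine and sort all 12 observations; assign midranks.
sorted (value, group): (9,X), (11,X), (11,Y), (12,Y), (13,Y), (16,Y), (19,Y), (25,Y), (26,X), (27,Y), (30,X), (34,Y)
ranks: 9->1, 11->2.5, 11->2.5, 12->4, 13->5, 16->6, 19->7, 25->8, 26->9, 27->10, 30->11, 34->12
Step 2: Rank sum for X: R1 = 1 + 2.5 + 9 + 11 = 23.5.
Step 3: U_X = R1 - n1(n1+1)/2 = 23.5 - 4*5/2 = 23.5 - 10 = 13.5.
       U_Y = n1*n2 - U_X = 32 - 13.5 = 18.5.
Step 4: Ties are present, so use the tie-corrected normal approximation (with continuity correction) for the p-value.
Step 5: p-value = 0.733647; compare to alpha = 0.1. fail to reject H0.

U_X = 13.5, p = 0.733647, fail to reject H0 at alpha = 0.1.


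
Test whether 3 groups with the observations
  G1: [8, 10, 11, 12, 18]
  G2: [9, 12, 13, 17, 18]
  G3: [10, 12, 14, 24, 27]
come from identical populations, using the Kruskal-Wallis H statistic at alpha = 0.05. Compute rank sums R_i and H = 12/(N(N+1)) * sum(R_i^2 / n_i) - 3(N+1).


Step 1: Combine all N = 15 observations and assign midranks.
sorted (value, group, rank): (8,G1,1), (9,G2,2), (10,G1,3.5), (10,G3,3.5), (11,G1,5), (12,G1,7), (12,G2,7), (12,G3,7), (13,G2,9), (14,G3,10), (17,G2,11), (18,G1,12.5), (18,G2,12.5), (24,G3,14), (27,G3,15)
Step 2: Sum ranks within each group.
R_1 = 29 (n_1 = 5)
R_2 = 41.5 (n_2 = 5)
R_3 = 49.5 (n_3 = 5)
Step 3: H = 12/(N(N+1)) * sum(R_i^2/n_i) - 3(N+1)
     = 12/(15*16) * (29^2/5 + 41.5^2/5 + 49.5^2/5) - 3*16
     = 0.050000 * 1002.7 - 48
     = 2.135000.
Step 4: Ties present; correction factor C = 1 - 36/(15^3 - 15) = 0.989286. Corrected H = 2.135000 / 0.989286 = 2.158123.
Step 5: Under H0, H ~ chi^2(2); p-value = 0.339914.
Step 6: alpha = 0.05. fail to reject H0.

H = 2.1581, df = 2, p = 0.339914, fail to reject H0.


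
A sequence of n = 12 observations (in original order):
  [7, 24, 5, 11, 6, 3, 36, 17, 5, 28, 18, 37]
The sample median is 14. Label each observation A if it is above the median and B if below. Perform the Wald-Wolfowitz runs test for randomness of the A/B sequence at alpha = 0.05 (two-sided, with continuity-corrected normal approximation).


Step 1: Compute median = 14; label A = above, B = below.
Labels in order: BABBBBAABAAA  (n_A = 6, n_B = 6)
Step 2: Count runs R = 6.
Step 3: Under H0 (random ordering), E[R] = 2*n_A*n_B/(n_A+n_B) + 1 = 2*6*6/12 + 1 = 7.0000.
        Var[R] = 2*n_A*n_B*(2*n_A*n_B - n_A - n_B) / ((n_A+n_B)^2 * (n_A+n_B-1)) = 4320/1584 = 2.7273.
        SD[R] = 1.6514.
Step 4: Continuity-corrected z = (R + 0.5 - E[R]) / SD[R] = (6 + 0.5 - 7.0000) / 1.6514 = -0.3028.
Step 5: Two-sided p-value via normal approximation = 2*(1 - Phi(|z|)) = 0.762069.
Step 6: alpha = 0.05. fail to reject H0.

R = 6, z = -0.3028, p = 0.762069, fail to reject H0.


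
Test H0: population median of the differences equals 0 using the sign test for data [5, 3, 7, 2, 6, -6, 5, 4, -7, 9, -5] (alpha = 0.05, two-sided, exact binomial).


Step 1: Discard zero differences. Original n = 11; n_eff = number of nonzero differences = 11.
Nonzero differences (with sign): +5, +3, +7, +2, +6, -6, +5, +4, -7, +9, -5
Step 2: Count signs: positive = 8, negative = 3.
Step 3: Under H0: P(positive) = 0.5, so the number of positives S ~ Bin(11, 0.5).
Step 4: Two-sided exact p-value = sum of Bin(11,0.5) probabilities at or below the observed probability = 0.226562.
Step 5: alpha = 0.05. fail to reject H0.

n_eff = 11, pos = 8, neg = 3, p = 0.226562, fail to reject H0.


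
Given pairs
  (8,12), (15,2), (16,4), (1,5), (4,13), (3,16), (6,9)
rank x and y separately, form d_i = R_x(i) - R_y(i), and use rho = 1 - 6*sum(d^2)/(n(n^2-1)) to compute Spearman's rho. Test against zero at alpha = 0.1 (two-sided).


Step 1: Rank x and y separately (midranks; no ties here).
rank(x): 8->5, 15->6, 16->7, 1->1, 4->3, 3->2, 6->4
rank(y): 12->5, 2->1, 4->2, 5->3, 13->6, 16->7, 9->4
Step 2: d_i = R_x(i) - R_y(i); compute d_i^2.
  (5-5)^2=0, (6-1)^2=25, (7-2)^2=25, (1-3)^2=4, (3-6)^2=9, (2-7)^2=25, (4-4)^2=0
sum(d^2) = 88.
Step 3: rho = 1 - 6*88 / (7*(7^2 - 1)) = 1 - 528/336 = -0.571429.
Step 4: Under H0, t = rho * sqrt((n-2)/(1-rho^2)) = -1.5570 ~ t(5).
Step 5: Two-sided p-value from the t-distribution with 5 df = 0.180202.
Step 6: alpha = 0.1. fail to reject H0.

rho = -0.5714, p = 0.180202, fail to reject H0 at alpha = 0.1.


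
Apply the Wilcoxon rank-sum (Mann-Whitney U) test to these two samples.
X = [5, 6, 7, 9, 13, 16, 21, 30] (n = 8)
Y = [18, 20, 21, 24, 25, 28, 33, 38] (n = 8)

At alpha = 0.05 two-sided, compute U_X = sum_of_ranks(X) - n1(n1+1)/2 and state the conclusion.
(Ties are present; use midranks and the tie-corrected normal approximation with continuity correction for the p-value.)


Step 1: Combine and sort all 16 observations; assign midranks.
sorted (value, group): (5,X), (6,X), (7,X), (9,X), (13,X), (16,X), (18,Y), (20,Y), (21,X), (21,Y), (24,Y), (25,Y), (28,Y), (30,X), (33,Y), (38,Y)
ranks: 5->1, 6->2, 7->3, 9->4, 13->5, 16->6, 18->7, 20->8, 21->9.5, 21->9.5, 24->11, 25->12, 28->13, 30->14, 33->15, 38->16
Step 2: Rank sum for X: R1 = 1 + 2 + 3 + 4 + 5 + 6 + 9.5 + 14 = 44.5.
Step 3: U_X = R1 - n1(n1+1)/2 = 44.5 - 8*9/2 = 44.5 - 36 = 8.5.
       U_Y = n1*n2 - U_X = 64 - 8.5 = 55.5.
Step 4: Ties are present, so use the tie-corrected normal approximation (with continuity correction) for the p-value.
Step 5: p-value = 0.015638; compare to alpha = 0.05. reject H0.

U_X = 8.5, p = 0.015638, reject H0 at alpha = 0.05.


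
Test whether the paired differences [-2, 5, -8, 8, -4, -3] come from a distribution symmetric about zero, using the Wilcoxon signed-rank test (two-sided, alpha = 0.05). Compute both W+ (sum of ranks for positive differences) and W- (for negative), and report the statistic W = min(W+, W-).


Step 1: Drop any zero differences (none here) and take |d_i|.
|d| = [2, 5, 8, 8, 4, 3]
Step 2: Midrank |d_i| (ties get averaged ranks).
ranks: |2|->1, |5|->4, |8|->5.5, |8|->5.5, |4|->3, |3|->2
Step 3: Attach original signs; sum ranks with positive sign and with negative sign.
W+ = 4 + 5.5 = 9.5
W- = 1 + 5.5 + 3 + 2 = 11.5
(Check: W+ + W- = 21 should equal n(n+1)/2 = 21.)
Step 4: Test statistic W = min(W+, W-) = 9.5.
Step 5: Ties in |d|, so use the tie-corrected normal approximation.
        E[W] = n(n+1)/4 = 6*7/4 = 10.5.
        Tie groups: |d|=8 (t=2); sum(t^3 - t) = 6.
        Var[W] = n(n+1)(2n+1)/24 - sum(t^3-t)/48 = 546/24 - 6/48 = 22.625.
        z = (W - E[W]) / sqrt(Var[W]) = (9.5 - 10.5) / 4.7566 = -0.2102.
        Two-sided p = 2*Phi(z) = 0.833484.
Step 6: alpha = 0.05. fail to reject H0.

W+ = 9.5, W- = 11.5, W = min = 9.5, p = 0.833484, fail to reject H0.


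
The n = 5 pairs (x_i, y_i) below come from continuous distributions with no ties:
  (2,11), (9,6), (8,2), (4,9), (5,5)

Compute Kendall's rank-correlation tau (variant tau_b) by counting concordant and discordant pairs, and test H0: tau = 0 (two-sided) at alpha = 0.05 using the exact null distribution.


Step 1: Enumerate the 10 unordered pairs (i,j) with i<j and classify each by sign(x_j-x_i) * sign(y_j-y_i).
  (1,2):dx=+7,dy=-5->D; (1,3):dx=+6,dy=-9->D; (1,4):dx=+2,dy=-2->D; (1,5):dx=+3,dy=-6->D
  (2,3):dx=-1,dy=-4->C; (2,4):dx=-5,dy=+3->D; (2,5):dx=-4,dy=-1->C; (3,4):dx=-4,dy=+7->D
  (3,5):dx=-3,dy=+3->D; (4,5):dx=+1,dy=-4->D
Step 2: C = 2, D = 8, total pairs = 10.
Step 3: tau = (C - D)/(n(n-1)/2) = (2 - 8)/10 = -0.600000.
Step 4: Exact two-sided p-value (enumerate n! = 120 permutations of y under H0): p = 0.233333.
Step 5: alpha = 0.05. fail to reject H0.

tau_b = -0.6000 (C=2, D=8), p = 0.233333, fail to reject H0.


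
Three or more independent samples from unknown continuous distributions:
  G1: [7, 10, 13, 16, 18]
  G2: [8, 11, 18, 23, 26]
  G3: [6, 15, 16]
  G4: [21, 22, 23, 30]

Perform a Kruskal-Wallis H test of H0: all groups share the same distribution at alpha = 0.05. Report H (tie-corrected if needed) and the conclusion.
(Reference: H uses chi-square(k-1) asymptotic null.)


Step 1: Combine all N = 17 observations and assign midranks.
sorted (value, group, rank): (6,G3,1), (7,G1,2), (8,G2,3), (10,G1,4), (11,G2,5), (13,G1,6), (15,G3,7), (16,G1,8.5), (16,G3,8.5), (18,G1,10.5), (18,G2,10.5), (21,G4,12), (22,G4,13), (23,G2,14.5), (23,G4,14.5), (26,G2,16), (30,G4,17)
Step 2: Sum ranks within each group.
R_1 = 31 (n_1 = 5)
R_2 = 49 (n_2 = 5)
R_3 = 16.5 (n_3 = 3)
R_4 = 56.5 (n_4 = 4)
Step 3: H = 12/(N(N+1)) * sum(R_i^2/n_i) - 3(N+1)
     = 12/(17*18) * (31^2/5 + 49^2/5 + 16.5^2/3 + 56.5^2/4) - 3*18
     = 0.039216 * 1561.21 - 54
     = 7.224020.
Step 4: Ties present; correction factor C = 1 - 18/(17^3 - 17) = 0.996324. Corrected H = 7.224020 / 0.996324 = 7.250677.
Step 5: Under H0, H ~ chi^2(3); p-value = 0.064323.
Step 6: alpha = 0.05. fail to reject H0.

H = 7.2507, df = 3, p = 0.064323, fail to reject H0.


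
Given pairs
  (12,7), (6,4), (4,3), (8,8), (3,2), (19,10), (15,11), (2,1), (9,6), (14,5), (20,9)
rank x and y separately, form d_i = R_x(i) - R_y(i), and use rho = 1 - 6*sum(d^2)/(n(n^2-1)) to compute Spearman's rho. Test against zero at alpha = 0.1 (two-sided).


Step 1: Rank x and y separately (midranks; no ties here).
rank(x): 12->7, 6->4, 4->3, 8->5, 3->2, 19->10, 15->9, 2->1, 9->6, 14->8, 20->11
rank(y): 7->7, 4->4, 3->3, 8->8, 2->2, 10->10, 11->11, 1->1, 6->6, 5->5, 9->9
Step 2: d_i = R_x(i) - R_y(i); compute d_i^2.
  (7-7)^2=0, (4-4)^2=0, (3-3)^2=0, (5-8)^2=9, (2-2)^2=0, (10-10)^2=0, (9-11)^2=4, (1-1)^2=0, (6-6)^2=0, (8-5)^2=9, (11-9)^2=4
sum(d^2) = 26.
Step 3: rho = 1 - 6*26 / (11*(11^2 - 1)) = 1 - 156/1320 = 0.881818.
Step 4: Under H0, t = rho * sqrt((n-2)/(1-rho^2)) = 5.6097 ~ t(9).
Step 5: Two-sided p-value from the t-distribution with 9 df = 0.000330.
Step 6: alpha = 0.1. reject H0.

rho = 0.8818, p = 0.000330, reject H0 at alpha = 0.1.


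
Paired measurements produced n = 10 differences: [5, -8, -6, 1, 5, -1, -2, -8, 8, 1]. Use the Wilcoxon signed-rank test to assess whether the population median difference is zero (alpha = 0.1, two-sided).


Step 1: Drop any zero differences (none here) and take |d_i|.
|d| = [5, 8, 6, 1, 5, 1, 2, 8, 8, 1]
Step 2: Midrank |d_i| (ties get averaged ranks).
ranks: |5|->5.5, |8|->9, |6|->7, |1|->2, |5|->5.5, |1|->2, |2|->4, |8|->9, |8|->9, |1|->2
Step 3: Attach original signs; sum ranks with positive sign and with negative sign.
W+ = 5.5 + 2 + 5.5 + 9 + 2 = 24
W- = 9 + 7 + 2 + 4 + 9 = 31
(Check: W+ + W- = 55 should equal n(n+1)/2 = 55.)
Step 4: Test statistic W = min(W+, W-) = 24.
Step 5: Ties in |d|, so use the tie-corrected normal approximation.
        E[W] = n(n+1)/4 = 10*11/4 = 27.5.
        Tie groups: |d|=1 (t=3), |d|=5 (t=2), |d|=8 (t=3); sum(t^3 - t) = 54.
        Var[W] = n(n+1)(2n+1)/24 - sum(t^3-t)/48 = 2310/24 - 54/48 = 95.125.
        z = (W - E[W]) / sqrt(Var[W]) = (24 - 27.5) / 9.7532 = -0.3589.
        Two-sided p = 2*Phi(z) = 0.719703.
Step 6: alpha = 0.1. fail to reject H0.

W+ = 24, W- = 31, W = min = 24, p = 0.719703, fail to reject H0.


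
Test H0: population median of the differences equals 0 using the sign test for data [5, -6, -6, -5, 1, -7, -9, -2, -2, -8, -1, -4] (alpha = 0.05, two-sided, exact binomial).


Step 1: Discard zero differences. Original n = 12; n_eff = number of nonzero differences = 12.
Nonzero differences (with sign): +5, -6, -6, -5, +1, -7, -9, -2, -2, -8, -1, -4
Step 2: Count signs: positive = 2, negative = 10.
Step 3: Under H0: P(positive) = 0.5, so the number of positives S ~ Bin(12, 0.5).
Step 4: Two-sided exact p-value = sum of Bin(12,0.5) probabilities at or below the observed probability = 0.038574.
Step 5: alpha = 0.05. reject H0.

n_eff = 12, pos = 2, neg = 10, p = 0.038574, reject H0.


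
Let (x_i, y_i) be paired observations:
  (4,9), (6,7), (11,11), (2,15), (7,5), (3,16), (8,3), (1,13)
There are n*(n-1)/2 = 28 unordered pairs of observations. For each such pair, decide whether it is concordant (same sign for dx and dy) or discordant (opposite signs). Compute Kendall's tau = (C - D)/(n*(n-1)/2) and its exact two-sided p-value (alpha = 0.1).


Step 1: Enumerate the 28 unordered pairs (i,j) with i<j and classify each by sign(x_j-x_i) * sign(y_j-y_i).
  (1,2):dx=+2,dy=-2->D; (1,3):dx=+7,dy=+2->C; (1,4):dx=-2,dy=+6->D; (1,5):dx=+3,dy=-4->D
  (1,6):dx=-1,dy=+7->D; (1,7):dx=+4,dy=-6->D; (1,8):dx=-3,dy=+4->D; (2,3):dx=+5,dy=+4->C
  (2,4):dx=-4,dy=+8->D; (2,5):dx=+1,dy=-2->D; (2,6):dx=-3,dy=+9->D; (2,7):dx=+2,dy=-4->D
  (2,8):dx=-5,dy=+6->D; (3,4):dx=-9,dy=+4->D; (3,5):dx=-4,dy=-6->C; (3,6):dx=-8,dy=+5->D
  (3,7):dx=-3,dy=-8->C; (3,8):dx=-10,dy=+2->D; (4,5):dx=+5,dy=-10->D; (4,6):dx=+1,dy=+1->C
  (4,7):dx=+6,dy=-12->D; (4,8):dx=-1,dy=-2->C; (5,6):dx=-4,dy=+11->D; (5,7):dx=+1,dy=-2->D
  (5,8):dx=-6,dy=+8->D; (6,7):dx=+5,dy=-13->D; (6,8):dx=-2,dy=-3->C; (7,8):dx=-7,dy=+10->D
Step 2: C = 7, D = 21, total pairs = 28.
Step 3: tau = (C - D)/(n(n-1)/2) = (7 - 21)/28 = -0.500000.
Step 4: Exact two-sided p-value (enumerate n! = 40320 permutations of y under H0): p = 0.108681.
Step 5: alpha = 0.1. fail to reject H0.

tau_b = -0.5000 (C=7, D=21), p = 0.108681, fail to reject H0.
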